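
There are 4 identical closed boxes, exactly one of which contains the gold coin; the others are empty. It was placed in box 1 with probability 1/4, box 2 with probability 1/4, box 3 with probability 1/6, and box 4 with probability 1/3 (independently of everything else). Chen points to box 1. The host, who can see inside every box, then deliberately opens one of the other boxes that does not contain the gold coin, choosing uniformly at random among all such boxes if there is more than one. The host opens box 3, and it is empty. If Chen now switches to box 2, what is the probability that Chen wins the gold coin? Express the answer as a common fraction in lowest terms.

1/3

Condition on the true location of the gold coin.
If it is in box 1 (prior 1/4): the host has 3 equally likely choices, so probability 1/3; weight (1/4)·(1/3) = 1/12.
If it is in box 2 (prior 1/4): the host has 2 equally likely choices, so probability 1/2; weight (1/4)·(1/2) = 1/8.
If it is in box 3 (prior 1/6): the host opened box 3, so this case is ruled out; weight (1/6)·0 = 0.
If it is in box 4 (prior 1/3): the host has 2 equally likely choices, so probability 1/2; weight (1/3)·(1/2) = 1/6.
The weights sum to 3/8.
So P(the gold coin in box 2 | the host opened box 3) = (1/8) / (3/8) = 1/3.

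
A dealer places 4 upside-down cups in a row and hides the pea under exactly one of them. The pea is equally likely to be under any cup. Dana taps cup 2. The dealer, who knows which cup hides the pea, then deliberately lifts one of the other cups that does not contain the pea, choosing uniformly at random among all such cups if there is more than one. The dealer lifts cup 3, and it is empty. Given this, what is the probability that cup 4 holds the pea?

3/8

Consider each possible location of the pea in turn.
If it is under either of cups 1 and 4 (prior 1/4 each): the dealer has 2 equally likely choices, so probability 1/2; weight (1/4)·(1/2) = 1/8 each.
If it is under cup 2 (prior 1/4): the dealer has 3 equally likely choices, so probability 1/3; weight (1/4)·(1/3) = 1/12.
If it is under cup 3 (prior 1/4): the dealer opened cup 3, so this case is ruled out; weight (1/4)·0 = 0.
The weights sum to 1/3.
So P(the pea under cup 4 | the dealer opened cup 3) = (1/8) / (1/3) = 3/8.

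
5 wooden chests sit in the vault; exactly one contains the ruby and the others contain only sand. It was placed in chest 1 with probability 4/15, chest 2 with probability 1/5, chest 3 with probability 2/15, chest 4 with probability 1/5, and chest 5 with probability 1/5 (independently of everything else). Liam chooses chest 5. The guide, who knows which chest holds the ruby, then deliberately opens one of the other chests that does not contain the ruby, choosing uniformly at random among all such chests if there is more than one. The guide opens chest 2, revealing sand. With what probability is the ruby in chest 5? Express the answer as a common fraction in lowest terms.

Condition on the true location of the ruby.
If it is in chest 1 (prior 4/15): the guide has 3 equally likely choices, so probability 1/3; weight (4/15)·(1/3) = 4/45.
If it is in chest 2 (prior 1/5): the guide opened chest 2, so this case is ruled out; weight (1/5)·0 = 0.
If it is in chest 3 (prior 2/15): the guide has 3 equally likely choices, so probability 1/3; weight (2/15)·(1/3) = 2/45.
If it is in chest 4 (prior 1/5): the guide has 3 equally likely choices, so probability 1/3; weight (1/5)·(1/3) = 1/15.
If it is in chest 5 (prior 1/5): the guide has 4 equally likely choices, so probability 1/4; weight (1/5)·(1/4) = 1/20.
The weights sum to 1/4.
So P(the ruby in chest 5 | the guide opened chest 2) = (1/20) / (1/4) = 1/5.

1/5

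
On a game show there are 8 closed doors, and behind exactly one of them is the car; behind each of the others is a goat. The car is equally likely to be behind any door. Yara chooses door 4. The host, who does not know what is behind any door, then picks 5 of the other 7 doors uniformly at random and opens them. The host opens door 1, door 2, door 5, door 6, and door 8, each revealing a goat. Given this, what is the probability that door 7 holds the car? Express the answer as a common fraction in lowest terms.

1/3

Condition on the true location of the car.
If it is behind any of doors 1, 2, 5, 6, and 8 (prior 1/8 each): that door was opened and seen not to hold the prize — ruled out; weight (1/8)·0 = 0 each.
If it is behind any of doors 3, 4, and 7 (prior 1/8 each): the host picks exactly this set with probability 1/21 regardless, and none is the prize; weight (1/8)·(1/21) = 1/168 each.
The weights sum to 1/56.
So P(the car behind door 7 | the host opened door 1, door 2, door 5, door 6, and door 8) = (1/168) / (1/56) = 1/3.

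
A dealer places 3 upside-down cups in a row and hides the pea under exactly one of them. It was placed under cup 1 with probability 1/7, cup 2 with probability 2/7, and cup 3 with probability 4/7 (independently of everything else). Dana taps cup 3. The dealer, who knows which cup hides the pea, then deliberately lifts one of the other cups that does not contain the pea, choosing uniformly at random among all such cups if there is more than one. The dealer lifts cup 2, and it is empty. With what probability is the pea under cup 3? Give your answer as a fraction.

Condition on the true location of the pea.
If it is under cup 1 (prior 1/7): the dealer has no choice, probability 1; weight (1/7)·1 = 1/7.
If it is under cup 2 (prior 2/7): the dealer opened cup 2, so this case is ruled out; weight (2/7)·0 = 0.
If it is under cup 3 (prior 4/7): the dealer has 2 equally likely choices, so probability 1/2; weight (4/7)·(1/2) = 2/7.
The weights sum to 3/7.
So P(the pea under cup 3 | the dealer opened cup 2) = (2/7) / (3/7) = 2/3.

2/3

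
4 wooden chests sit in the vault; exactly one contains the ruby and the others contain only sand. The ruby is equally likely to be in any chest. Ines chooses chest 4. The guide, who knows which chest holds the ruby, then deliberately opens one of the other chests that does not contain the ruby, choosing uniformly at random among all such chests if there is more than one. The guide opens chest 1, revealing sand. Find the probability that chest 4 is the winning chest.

1/4

Condition on the true location of the ruby.
If it is in chest 1 (prior 1/4): the guide opened chest 1, so this case is ruled out; weight (1/4)·0 = 0.
If it is in either of chests 2 and 3 (prior 1/4 each): the guide has 2 equally likely choices, so probability 1/2; weight (1/4)·(1/2) = 1/8 each.
If it is in chest 4 (prior 1/4): the guide has 3 equally likely choices, so probability 1/3; weight (1/4)·(1/3) = 1/12.
The weights sum to 1/3.
So P(the ruby in chest 4 | the guide opened chest 1) = (1/12) / (1/3) = 1/4.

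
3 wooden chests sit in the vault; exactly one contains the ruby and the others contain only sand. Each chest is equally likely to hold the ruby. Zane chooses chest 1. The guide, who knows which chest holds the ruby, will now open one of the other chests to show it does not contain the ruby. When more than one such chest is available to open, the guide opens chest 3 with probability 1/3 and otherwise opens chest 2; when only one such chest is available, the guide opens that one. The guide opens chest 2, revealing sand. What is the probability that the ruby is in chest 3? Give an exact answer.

Apply Bayes' rule, conditioning on where the ruby actually is.
If it is in chest 1 (prior 1/3): chest 3 is available but not opened, probability 2/3; weight (1/3)·(2/3) = 2/9.
If it is in chest 2 (prior 1/3): the guide opened chest 2, so this case is ruled out; weight (1/3)·0 = 0.
If it is in chest 3 (prior 1/3): only chest 2 is available, probability 1; weight (1/3)·1 = 1/3.
The weights sum to 5/9.
So P(the ruby in chest 3 | the guide opened chest 2) = (1/3) / (5/9) = 3/5.

3/5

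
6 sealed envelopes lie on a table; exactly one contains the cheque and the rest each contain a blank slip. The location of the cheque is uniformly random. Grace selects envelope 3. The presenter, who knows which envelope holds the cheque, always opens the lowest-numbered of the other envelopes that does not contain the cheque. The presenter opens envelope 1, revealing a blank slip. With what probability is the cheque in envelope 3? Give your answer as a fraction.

Condition on the true location of the cheque.
If it is in envelope 1 (prior 1/6): the presenter opened envelope 1, so this case is ruled out; weight (1/6)·0 = 0.
If it is in any of envelopes 2, 3, 4, 5, and 6 (prior 1/6 each): envelope 1 is the lowest-numbered option available, probability 1; weight (1/6)·1 = 1/6 each.
The weights sum to 5/6.
So P(the cheque in envelope 3 | the presenter opened envelope 1) = (1/6) / (5/6) = 1/5.

1/5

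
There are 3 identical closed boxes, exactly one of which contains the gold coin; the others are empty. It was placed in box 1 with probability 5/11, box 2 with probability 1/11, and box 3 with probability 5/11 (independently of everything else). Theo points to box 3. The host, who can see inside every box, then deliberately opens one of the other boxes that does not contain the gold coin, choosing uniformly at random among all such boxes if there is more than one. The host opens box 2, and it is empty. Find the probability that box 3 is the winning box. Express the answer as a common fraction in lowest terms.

Condition on the true location of the gold coin.
If it is in box 1 (prior 5/11): the host has no choice, probability 1; weight (5/11)·1 = 5/11.
If it is in box 2 (prior 1/11): the host opened box 2, so this case is ruled out; weight (1/11)·0 = 0.
If it is in box 3 (prior 5/11): the host has 2 equally likely choices, so probability 1/2; weight (5/11)·(1/2) = 5/22.
The weights sum to 15/22.
So P(the gold coin in box 3 | the host opened box 2) = (5/22) / (15/22) = 1/3.

1/3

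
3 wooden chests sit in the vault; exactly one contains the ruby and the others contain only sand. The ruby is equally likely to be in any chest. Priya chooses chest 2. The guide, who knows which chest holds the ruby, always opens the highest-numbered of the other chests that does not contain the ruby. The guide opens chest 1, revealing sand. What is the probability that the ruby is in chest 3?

Consider each possible location of the ruby in turn.
If it is in chest 1 (prior 1/3): the guide opened chest 1, so this case is ruled out; weight (1/3)·0 = 0.
If it is in chest 2 (prior 1/3): the guide would have opened chest 3 instead, probability 0; weight (1/3)·0 = 0.
If it is in chest 3 (prior 1/3): chest 1 is the highest-numbered option available, probability 1; weight (1/3)·1 = 1/3.
The weights sum to 1/3.
So P(the ruby in chest 3 | the guide opened chest 1) = (1/3) / (1/3) = 1.

1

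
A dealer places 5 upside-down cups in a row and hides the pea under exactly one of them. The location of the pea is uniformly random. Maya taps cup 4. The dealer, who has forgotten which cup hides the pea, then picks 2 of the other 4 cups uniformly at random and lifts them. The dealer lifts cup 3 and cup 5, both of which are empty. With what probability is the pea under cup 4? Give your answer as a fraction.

Because the dealer chose which cups to lift without knowing where the pea is, the choice is independent of the prize location. Learning that none of the 2 opened cups holds the pea simply rules out those 2 locations and leaves the remaining 3 cups still equally likely by symmetry.
So P(the pea under cup 4) = 1/3.

1/3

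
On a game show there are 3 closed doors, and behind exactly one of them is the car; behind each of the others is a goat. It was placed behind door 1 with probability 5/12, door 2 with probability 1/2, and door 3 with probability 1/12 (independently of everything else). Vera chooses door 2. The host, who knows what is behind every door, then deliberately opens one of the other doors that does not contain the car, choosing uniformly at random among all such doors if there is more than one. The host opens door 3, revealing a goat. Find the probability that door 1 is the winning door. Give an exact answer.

5/8

Condition on the true location of the car.
If it is behind door 1 (prior 5/12): the host has no choice, probability 1; weight (5/12)·1 = 5/12.
If it is behind door 2 (prior 1/2): the host has 2 equally likely choices, so probability 1/2; weight (1/2)·(1/2) = 1/4.
If it is behind door 3 (prior 1/12): the host opened door 3, so this case is ruled out; weight (1/12)·0 = 0.
The weights sum to 2/3.
So P(the car behind door 1 | the host opened door 3) = (5/12) / (2/3) = 5/8.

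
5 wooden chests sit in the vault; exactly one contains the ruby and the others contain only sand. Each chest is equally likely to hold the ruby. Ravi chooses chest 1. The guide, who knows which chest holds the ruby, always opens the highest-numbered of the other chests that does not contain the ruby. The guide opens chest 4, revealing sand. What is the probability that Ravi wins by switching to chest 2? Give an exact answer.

0

Consider each possible location of the ruby in turn.
If it is in any of chests 1, 2, and 3 (prior 1/5 each): the guide would have opened chest 5 instead, probability 0; weight (1/5)·0 = 0 each.
If it is in chest 4 (prior 1/5): the guide opened chest 4, so this case is ruled out; weight (1/5)·0 = 0.
If it is in chest 5 (prior 1/5): chest 4 is the highest-numbered option available, probability 1; weight (1/5)·1 = 1/5.
The weights sum to 1/5.
So P(the ruby in chest 2 | the guide opened chest 4) = 0 / (1/5) = 0.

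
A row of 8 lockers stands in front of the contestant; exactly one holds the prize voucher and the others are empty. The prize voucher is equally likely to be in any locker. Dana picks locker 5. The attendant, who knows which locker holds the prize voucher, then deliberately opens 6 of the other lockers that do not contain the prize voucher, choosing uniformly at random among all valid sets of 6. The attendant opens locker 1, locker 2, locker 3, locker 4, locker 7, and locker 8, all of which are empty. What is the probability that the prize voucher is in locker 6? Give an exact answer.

Apply Bayes' rule, conditioning on where the prize voucher actually is.
If it is in any of lockers 1, 2, 3, 4, 7, and 8 (prior 1/8 each): that locker was opened and seen not to hold the prize — ruled out; weight (1/8)·0 = 0 each.
If it is in locker 5 (prior 1/8): the attendant has 7 equally likely choices, so probability 1/7; weight (1/8)·(1/7) = 1/56.
If it is in locker 6 (prior 1/8): the attendant has no choice, probability 1; weight (1/8)·1 = 1/8.
The weights sum to 1/7.
So P(the prize voucher in locker 6 | the attendant opened locker 1, locker 2, locker 3, locker 4, locker 7, and locker 8) = (1/8) / (1/7) = 7/8.

7/8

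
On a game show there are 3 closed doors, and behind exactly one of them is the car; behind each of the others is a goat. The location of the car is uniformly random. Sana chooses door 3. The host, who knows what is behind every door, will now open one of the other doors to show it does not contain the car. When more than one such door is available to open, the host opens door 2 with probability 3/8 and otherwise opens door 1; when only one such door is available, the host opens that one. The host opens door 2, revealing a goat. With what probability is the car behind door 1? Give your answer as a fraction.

Apply Bayes' rule, conditioning on where the car actually is.
If it is behind door 1 (prior 1/3): only door 2 is available, probability 1; weight (1/3)·1 = 1/3.
If it is behind door 2 (prior 1/3): the host opened door 2, so this case is ruled out; weight (1/3)·0 = 0.
If it is behind door 3 (prior 1/3): door 2 is available, opened with probability 3/8; weight (1/3)·(3/8) = 1/8.
The weights sum to 11/24.
So P(the car behind door 1 | the host opened door 2) = (1/3) / (11/24) = 8/11.

8/11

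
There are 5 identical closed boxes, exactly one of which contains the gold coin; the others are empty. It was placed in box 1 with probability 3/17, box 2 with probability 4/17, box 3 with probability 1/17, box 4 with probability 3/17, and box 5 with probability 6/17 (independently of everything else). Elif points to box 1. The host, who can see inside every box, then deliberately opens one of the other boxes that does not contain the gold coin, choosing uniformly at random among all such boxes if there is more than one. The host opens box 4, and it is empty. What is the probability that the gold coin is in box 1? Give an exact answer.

9/53

Condition on the true location of the gold coin.
If it is in box 1 (prior 3/17): the host has 4 equally likely choices, so probability 1/4; weight (3/17)·(1/4) = 3/68.
If it is in box 2 (prior 4/17): the host has 3 equally likely choices, so probability 1/3; weight (4/17)·(1/3) = 4/51.
If it is in box 3 (prior 1/17): the host has 3 equally likely choices, so probability 1/3; weight (1/17)·(1/3) = 1/51.
If it is in box 4 (prior 3/17): the host opened box 4, so this case is ruled out; weight (3/17)·0 = 0.
If it is in box 5 (prior 6/17): the host has 3 equally likely choices, so probability 1/3; weight (6/17)·(1/3) = 2/17.
The weights sum to 53/204.
So P(the gold coin in box 1 | the host opened box 4) = (3/68) / (53/204) = 9/53.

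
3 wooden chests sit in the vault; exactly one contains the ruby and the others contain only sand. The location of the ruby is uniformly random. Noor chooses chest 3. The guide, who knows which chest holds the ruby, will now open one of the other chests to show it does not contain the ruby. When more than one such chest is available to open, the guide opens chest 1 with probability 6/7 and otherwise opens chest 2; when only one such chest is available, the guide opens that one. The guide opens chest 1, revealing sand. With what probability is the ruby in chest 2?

Condition on the true location of the ruby.
If it is in chest 1 (prior 1/3): the guide opened chest 1, so this case is ruled out; weight (1/3)·0 = 0.
If it is in chest 2 (prior 1/3): only chest 1 is available, probability 1; weight (1/3)·1 = 1/3.
If it is in chest 3 (prior 1/3): chest 1 is available, opened with probability 6/7; weight (1/3)·(6/7) = 2/7.
The weights sum to 13/21.
So P(the ruby in chest 2 | the guide opened chest 1) = (1/3) / (13/21) = 7/13.

7/13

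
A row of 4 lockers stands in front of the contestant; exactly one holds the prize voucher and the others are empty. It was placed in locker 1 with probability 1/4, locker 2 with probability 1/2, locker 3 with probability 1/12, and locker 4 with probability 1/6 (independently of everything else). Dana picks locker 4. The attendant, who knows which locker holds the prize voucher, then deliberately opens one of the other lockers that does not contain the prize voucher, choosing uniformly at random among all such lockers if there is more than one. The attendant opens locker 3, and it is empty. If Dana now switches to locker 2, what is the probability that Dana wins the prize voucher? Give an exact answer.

Condition on the true location of the prize voucher.
If it is in locker 1 (prior 1/4): the attendant has 2 equally likely choices, so probability 1/2; weight (1/4)·(1/2) = 1/8.
If it is in locker 2 (prior 1/2): the attendant has 2 equally likely choices, so probability 1/2; weight (1/2)·(1/2) = 1/4.
If it is in locker 3 (prior 1/12): the attendant opened locker 3, so this case is ruled out; weight (1/12)·0 = 0.
If it is in locker 4 (prior 1/6): the attendant has 3 equally likely choices, so probability 1/3; weight (1/6)·(1/3) = 1/18.
The weights sum to 31/72.
So P(the prize voucher in locker 2 | the attendant opened locker 3) = (1/4) / (31/72) = 18/31.

18/31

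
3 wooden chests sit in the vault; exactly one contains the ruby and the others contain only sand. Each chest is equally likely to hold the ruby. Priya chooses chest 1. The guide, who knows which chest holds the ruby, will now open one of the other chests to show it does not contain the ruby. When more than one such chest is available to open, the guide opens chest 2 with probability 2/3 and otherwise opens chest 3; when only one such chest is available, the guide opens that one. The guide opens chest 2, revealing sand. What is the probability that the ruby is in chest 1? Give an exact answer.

Condition on the true location of the ruby.
If it is in chest 1 (prior 1/3): chest 2 is available, opened with probability 2/3; weight (1/3)·(2/3) = 2/9.
If it is in chest 2 (prior 1/3): the guide opened chest 2, so this case is ruled out; weight (1/3)·0 = 0.
If it is in chest 3 (prior 1/3): only chest 2 is available, probability 1; weight (1/3)·1 = 1/3.
The weights sum to 5/9.
So P(the ruby in chest 1 | the guide opened chest 2) = (2/9) / (5/9) = 2/5.

2/5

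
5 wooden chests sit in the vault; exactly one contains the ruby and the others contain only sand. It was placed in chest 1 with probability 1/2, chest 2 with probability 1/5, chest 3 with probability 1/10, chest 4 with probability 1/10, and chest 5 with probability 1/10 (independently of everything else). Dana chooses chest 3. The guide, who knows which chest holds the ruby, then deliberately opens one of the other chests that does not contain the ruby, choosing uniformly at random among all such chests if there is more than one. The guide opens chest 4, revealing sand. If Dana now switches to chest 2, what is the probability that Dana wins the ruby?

Consider each possible location of the ruby in turn.
If it is in chest 1 (prior 1/2): the guide has 3 equally likely choices, so probability 1/3; weight (1/2)·(1/3) = 1/6.
If it is in chest 2 (prior 1/5): the guide has 3 equally likely choices, so probability 1/3; weight (1/5)·(1/3) = 1/15.
If it is in chest 3 (prior 1/10): the guide has 4 equally likely choices, so probability 1/4; weight (1/10)·(1/4) = 1/40.
If it is in chest 4 (prior 1/10): the guide opened chest 4, so this case is ruled out; weight (1/10)·0 = 0.
If it is in chest 5 (prior 1/10): the guide has 3 equally likely choices, so probability 1/3; weight (1/10)·(1/3) = 1/30.
The weights sum to 7/24.
So P(the ruby in chest 2 | the guide opened chest 4) = (1/15) / (7/24) = 8/35.

8/35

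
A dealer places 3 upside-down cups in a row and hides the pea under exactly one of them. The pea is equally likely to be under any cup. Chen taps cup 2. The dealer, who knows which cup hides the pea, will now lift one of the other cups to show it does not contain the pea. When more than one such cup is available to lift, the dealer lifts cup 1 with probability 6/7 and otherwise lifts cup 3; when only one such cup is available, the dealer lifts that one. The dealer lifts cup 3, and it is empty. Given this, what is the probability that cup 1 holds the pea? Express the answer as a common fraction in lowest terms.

7/8

Condition on the true location of the pea.
If it is under cup 1 (prior 1/3): only cup 3 is available, probability 1; weight (1/3)·1 = 1/3.
If it is under cup 2 (prior 1/3): cup 1 is available but not opened, probability 1/7; weight (1/3)·(1/7) = 1/21.
If it is under cup 3 (prior 1/3): the dealer opened cup 3, so this case is ruled out; weight (1/3)·0 = 0.
The weights sum to 8/21.
So P(the pea under cup 1 | the dealer opened cup 3) = (1/3) / (8/21) = 7/8.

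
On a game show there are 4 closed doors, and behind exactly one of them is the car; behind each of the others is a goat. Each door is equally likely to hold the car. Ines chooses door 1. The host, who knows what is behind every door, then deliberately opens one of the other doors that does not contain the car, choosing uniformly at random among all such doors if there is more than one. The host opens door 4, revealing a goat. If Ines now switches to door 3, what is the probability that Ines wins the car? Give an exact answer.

3/8

Consider each possible location of the car in turn.
If it is behind door 1 (prior 1/4): the host has 3 equally likely choices, so probability 1/3; weight (1/4)·(1/3) = 1/12.
If it is behind either of doors 2 and 3 (prior 1/4 each): the host has 2 equally likely choices, so probability 1/2; weight (1/4)·(1/2) = 1/8 each.
If it is behind door 4 (prior 1/4): the host opened door 4, so this case is ruled out; weight (1/4)·0 = 0.
The weights sum to 1/3.
So P(the car behind door 3 | the host opened door 4) = (1/8) / (1/3) = 3/8.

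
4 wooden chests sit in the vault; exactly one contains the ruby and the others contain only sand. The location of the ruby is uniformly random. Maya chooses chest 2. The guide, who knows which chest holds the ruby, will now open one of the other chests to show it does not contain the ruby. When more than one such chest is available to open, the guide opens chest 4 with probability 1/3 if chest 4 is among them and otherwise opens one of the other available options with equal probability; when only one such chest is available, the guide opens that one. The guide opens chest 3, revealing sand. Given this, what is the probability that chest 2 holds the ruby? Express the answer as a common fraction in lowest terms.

Consider each possible location of the ruby in turn.
If it is in chest 1 (prior 1/4): chest 4 is available but not opened, probability 2/3; weight (1/4)·(2/3) = 1/6.
If it is in chest 2 (prior 1/4): chest 4 is available but not opened; chest 3 gets probability (1 − 1/3)/2 = 1/3; weight (1/4)·(1/3) = 1/12.
If it is in chest 3 (prior 1/4): the guide opened chest 3, so this case is ruled out; weight (1/4)·0 = 0.
If it is in chest 4 (prior 1/4): chest 4 holds the prize so is unavailable; the guide chooses uniformly among the 2 others, probability 1/2; weight (1/4)·(1/2) = 1/8.
The weights sum to 3/8.
So P(the ruby in chest 2 | the guide opened chest 3) = (1/12) / (3/8) = 2/9.

2/9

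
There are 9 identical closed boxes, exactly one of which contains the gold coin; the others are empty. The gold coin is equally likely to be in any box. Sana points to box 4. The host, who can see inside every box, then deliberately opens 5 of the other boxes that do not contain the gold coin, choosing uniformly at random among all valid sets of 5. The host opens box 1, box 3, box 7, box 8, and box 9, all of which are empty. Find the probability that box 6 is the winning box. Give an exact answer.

8/27

Consider each possible location of the gold coin in turn.
If it is in any of boxes 1, 3, 7, 8, and 9 (prior 1/9 each): that box was opened and seen not to hold the prize — ruled out; weight (1/9)·0 = 0 each.
If it is in any of boxes 2, 5, and 6 (prior 1/9 each): the host has 21 equally likely choices, so probability 1/21; weight (1/9)·(1/21) = 1/189 each.
If it is in box 4 (prior 1/9): the host has 56 equally likely choices, so probability 1/56; weight (1/9)·(1/56) = 1/504.
The weights sum to 1/56.
So P(the gold coin in box 6 | the host opened box 1, box 3, box 7, box 8, and box 9) = (1/189) / (1/56) = 8/27.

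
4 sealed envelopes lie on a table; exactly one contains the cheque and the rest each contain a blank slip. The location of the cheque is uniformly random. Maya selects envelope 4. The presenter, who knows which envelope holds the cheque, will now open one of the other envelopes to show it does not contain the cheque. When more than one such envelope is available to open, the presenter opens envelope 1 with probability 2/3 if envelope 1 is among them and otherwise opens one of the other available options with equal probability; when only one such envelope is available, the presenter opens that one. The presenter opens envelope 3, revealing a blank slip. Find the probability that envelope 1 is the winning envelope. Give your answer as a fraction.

Consider each possible location of the cheque in turn.
If it is in envelope 1 (prior 1/4): envelope 1 holds the prize so is unavailable; the presenter chooses uniformly among the 2 others, probability 1/2; weight (1/4)·(1/2) = 1/8.
If it is in envelope 2 (prior 1/4): envelope 1 is available but not opened, probability 1/3; weight (1/4)·(1/3) = 1/12.
If it is in envelope 3 (prior 1/4): the presenter opened envelope 3, so this case is ruled out; weight (1/4)·0 = 0.
If it is in envelope 4 (prior 1/4): envelope 1 is available but not opened; envelope 3 gets probability (1 − 2/3)/2 = 1/6; weight (1/4)·(1/6) = 1/24.
The weights sum to 1/4.
So P(the cheque in envelope 1 | the presenter opened envelope 3) = (1/8) / (1/4) = 1/2.

1/2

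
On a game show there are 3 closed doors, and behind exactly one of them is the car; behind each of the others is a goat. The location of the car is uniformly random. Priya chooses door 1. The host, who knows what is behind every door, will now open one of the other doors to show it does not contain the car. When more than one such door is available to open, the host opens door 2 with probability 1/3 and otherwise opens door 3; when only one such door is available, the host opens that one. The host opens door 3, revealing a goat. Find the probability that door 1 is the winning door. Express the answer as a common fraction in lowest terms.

Condition on the true location of the car.
If it is behind door 1 (prior 1/3): door 2 is available but not opened, probability 2/3; weight (1/3)·(2/3) = 2/9.
If it is behind door 2 (prior 1/3): only door 3 is available, probability 1; weight (1/3)·1 = 1/3.
If it is behind door 3 (prior 1/3): the host opened door 3, so this case is ruled out; weight (1/3)·0 = 0.
The weights sum to 5/9.
So P(the car behind door 1 | the host opened door 3) = (2/9) / (5/9) = 2/5.

2/5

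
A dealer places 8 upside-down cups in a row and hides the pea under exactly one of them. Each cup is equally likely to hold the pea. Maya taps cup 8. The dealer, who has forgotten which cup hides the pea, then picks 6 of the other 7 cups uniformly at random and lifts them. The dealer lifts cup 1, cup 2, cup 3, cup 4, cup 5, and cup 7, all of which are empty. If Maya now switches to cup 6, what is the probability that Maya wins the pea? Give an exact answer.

Because the dealer chose which cups to lift without knowing where the pea is, the choice is independent of the prize location. Learning that none of the 6 opened cups holds the pea simply rules out those 6 locations and leaves the remaining 2 cups still equally likely by symmetry.
So P(the pea under cup 6) = 1/2.

1/2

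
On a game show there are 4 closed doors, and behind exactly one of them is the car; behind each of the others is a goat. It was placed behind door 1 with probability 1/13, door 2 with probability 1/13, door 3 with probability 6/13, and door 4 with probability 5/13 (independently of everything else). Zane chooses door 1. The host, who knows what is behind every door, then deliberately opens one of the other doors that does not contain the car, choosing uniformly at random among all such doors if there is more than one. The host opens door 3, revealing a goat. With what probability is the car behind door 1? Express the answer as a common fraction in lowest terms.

Consider each possible location of the car in turn.
If it is behind door 1 (prior 1/13): the host has 3 equally likely choices, so probability 1/3; weight (1/13)·(1/3) = 1/39.
If it is behind door 2 (prior 1/13): the host has 2 equally likely choices, so probability 1/2; weight (1/13)·(1/2) = 1/26.
If it is behind door 3 (prior 6/13): the host opened door 3, so this case is ruled out; weight (6/13)·0 = 0.
If it is behind door 4 (prior 5/13): the host has 2 equally likely choices, so probability 1/2; weight (5/13)·(1/2) = 5/26.
The weights sum to 10/39.
So P(the car behind door 1 | the host opened door 3) = (1/39) / (10/39) = 1/10.

1/10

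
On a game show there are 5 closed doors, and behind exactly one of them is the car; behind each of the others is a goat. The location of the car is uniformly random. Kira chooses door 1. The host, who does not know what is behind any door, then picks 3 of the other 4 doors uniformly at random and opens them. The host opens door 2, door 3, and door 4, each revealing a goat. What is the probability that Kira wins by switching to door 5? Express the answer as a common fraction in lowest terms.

Because the host chose which doors to open without knowing where the car is, the choice is independent of the prize location. Learning that none of the 3 opened doors holds the car simply rules out those 3 locations and leaves the remaining 2 doors still equally likely by symmetry.
So P(the car behind door 5) = 1/2.

1/2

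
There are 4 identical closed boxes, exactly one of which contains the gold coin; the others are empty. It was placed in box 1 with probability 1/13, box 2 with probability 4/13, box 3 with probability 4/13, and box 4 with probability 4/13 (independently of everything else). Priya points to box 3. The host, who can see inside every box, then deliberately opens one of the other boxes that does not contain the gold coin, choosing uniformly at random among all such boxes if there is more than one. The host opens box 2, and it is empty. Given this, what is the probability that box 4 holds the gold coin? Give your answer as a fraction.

Apply Bayes' rule, conditioning on where the gold coin actually is.
If it is in box 1 (prior 1/13): the host has 2 equally likely choices, so probability 1/2; weight (1/13)·(1/2) = 1/26.
If it is in box 2 (prior 4/13): the host opened box 2, so this case is ruled out; weight (4/13)·0 = 0.
If it is in box 3 (prior 4/13): the host has 3 equally likely choices, so probability 1/3; weight (4/13)·(1/3) = 4/39.
If it is in box 4 (prior 4/13): the host has 2 equally likely choices, so probability 1/2; weight (4/13)·(1/2) = 2/13.
The weights sum to 23/78.
So P(the gold coin in box 4 | the host opened box 2) = (2/13) / (23/78) = 12/23.

12/23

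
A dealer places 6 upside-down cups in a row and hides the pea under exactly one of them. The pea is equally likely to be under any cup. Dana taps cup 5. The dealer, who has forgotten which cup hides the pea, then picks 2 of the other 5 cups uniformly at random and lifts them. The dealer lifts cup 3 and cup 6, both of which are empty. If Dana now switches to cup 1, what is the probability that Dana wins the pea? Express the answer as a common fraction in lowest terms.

Consider each possible location of the pea in turn.
If it is under any of cups 1, 2, 4, and 5 (prior 1/6 each): the dealer picks exactly this set with probability 1/10 regardless, and none is the prize; weight (1/6)·(1/10) = 1/60 each.
If it is under either of cups 3 and 6 (prior 1/6 each): that cup was opened and seen not to hold the prize — ruled out; weight (1/6)·0 = 0 each.
The weights sum to 1/15.
So P(the pea under cup 1 | the dealer opened cup 3 and cup 6) = (1/60) / (1/15) = 1/4.

1/4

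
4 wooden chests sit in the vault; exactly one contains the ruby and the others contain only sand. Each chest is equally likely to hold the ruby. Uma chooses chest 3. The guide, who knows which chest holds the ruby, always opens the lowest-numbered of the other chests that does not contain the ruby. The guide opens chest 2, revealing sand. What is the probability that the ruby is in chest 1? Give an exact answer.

1

Condition on the true location of the ruby.
If it is in chest 1 (prior 1/4): chest 2 is the lowest-numbered option available, probability 1; weight (1/4)·1 = 1/4.
If it is in chest 2 (prior 1/4): the guide opened chest 2, so this case is ruled out; weight (1/4)·0 = 0.
If it is in either of chests 3 and 4 (prior 1/4 each): the guide would have opened chest 1 instead, probability 0; weight (1/4)·0 = 0 each.
The weights sum to 1/4.
So P(the ruby in chest 1 | the guide opened chest 2) = (1/4) / (1/4) = 1.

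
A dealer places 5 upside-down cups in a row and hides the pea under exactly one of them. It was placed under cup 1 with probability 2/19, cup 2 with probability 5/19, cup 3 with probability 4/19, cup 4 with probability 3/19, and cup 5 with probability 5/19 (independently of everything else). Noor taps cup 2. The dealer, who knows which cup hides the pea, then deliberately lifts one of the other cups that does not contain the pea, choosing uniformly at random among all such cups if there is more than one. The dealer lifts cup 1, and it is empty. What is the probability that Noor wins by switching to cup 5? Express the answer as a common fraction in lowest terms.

20/63

Apply Bayes' rule, conditioning on where the pea actually is.
If it is under cup 1 (prior 2/19): the dealer opened cup 1, so this case is ruled out; weight (2/19)·0 = 0.
If it is under cup 2 (prior 5/19): the dealer has 4 equally likely choices, so probability 1/4; weight (5/19)·(1/4) = 5/76.
If it is under cup 3 (prior 4/19): the dealer has 3 equally likely choices, so probability 1/3; weight (4/19)·(1/3) = 4/57.
If it is under cup 4 (prior 3/19): the dealer has 3 equally likely choices, so probability 1/3; weight (3/19)·(1/3) = 1/19.
If it is under cup 5 (prior 5/19): the dealer has 3 equally likely choices, so probability 1/3; weight (5/19)·(1/3) = 5/57.
The weights sum to 21/76.
So P(the pea under cup 5 | the dealer opened cup 1) = (5/57) / (21/76) = 20/63.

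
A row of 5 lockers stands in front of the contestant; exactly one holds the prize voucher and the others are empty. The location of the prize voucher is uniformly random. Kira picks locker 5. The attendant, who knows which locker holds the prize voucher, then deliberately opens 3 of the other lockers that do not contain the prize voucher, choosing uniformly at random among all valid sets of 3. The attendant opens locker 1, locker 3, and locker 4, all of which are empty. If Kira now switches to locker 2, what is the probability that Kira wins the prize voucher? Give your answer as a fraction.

4/5

Consider each possible location of the prize voucher in turn.
If it is in any of lockers 1, 3, and 4 (prior 1/5 each): that locker was opened and seen not to hold the prize — ruled out; weight (1/5)·0 = 0 each.
If it is in locker 2 (prior 1/5): the attendant has no choice, probability 1; weight (1/5)·1 = 1/5.
If it is in locker 5 (prior 1/5): the attendant has 4 equally likely choices, so probability 1/4; weight (1/5)·(1/4) = 1/20.
The weights sum to 1/4.
So P(the prize voucher in locker 2 | the attendant opened locker 1, locker 3, and locker 4) = (1/5) / (1/4) = 4/5.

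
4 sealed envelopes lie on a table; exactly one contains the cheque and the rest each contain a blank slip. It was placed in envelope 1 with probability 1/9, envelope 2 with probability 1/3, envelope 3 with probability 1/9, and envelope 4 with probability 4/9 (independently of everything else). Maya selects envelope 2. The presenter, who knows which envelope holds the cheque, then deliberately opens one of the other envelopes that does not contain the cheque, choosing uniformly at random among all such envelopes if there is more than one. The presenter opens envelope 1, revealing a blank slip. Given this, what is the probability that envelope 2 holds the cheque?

Consider each possible location of the cheque in turn.
If it is in envelope 1 (prior 1/9): the presenter opened envelope 1, so this case is ruled out; weight (1/9)·0 = 0.
If it is in envelope 2 (prior 1/3): the presenter has 3 equally likely choices, so probability 1/3; weight (1/3)·(1/3) = 1/9.
If it is in envelope 3 (prior 1/9): the presenter has 2 equally likely choices, so probability 1/2; weight (1/9)·(1/2) = 1/18.
If it is in envelope 4 (prior 4/9): the presenter has 2 equally likely choices, so probability 1/2; weight (4/9)·(1/2) = 2/9.
The weights sum to 7/18.
So P(the cheque in envelope 2 | the presenter opened envelope 1) = (1/9) / (7/18) = 2/7.

2/7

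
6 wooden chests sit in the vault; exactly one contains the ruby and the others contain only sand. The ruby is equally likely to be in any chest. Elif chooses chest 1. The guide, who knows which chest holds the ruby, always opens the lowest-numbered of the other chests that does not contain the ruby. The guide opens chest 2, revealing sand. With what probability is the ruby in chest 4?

Condition on the true location of the ruby.
If it is in any of chests 1, 3, 4, 5, and 6 (prior 1/6 each): chest 2 is the lowest-numbered option available, probability 1; weight (1/6)·1 = 1/6 each.
If it is in chest 2 (prior 1/6): the guide opened chest 2, so this case is ruled out; weight (1/6)·0 = 0.
The weights sum to 5/6.
So P(the ruby in chest 4 | the guide opened chest 2) = (1/6) / (5/6) = 1/5.

1/5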